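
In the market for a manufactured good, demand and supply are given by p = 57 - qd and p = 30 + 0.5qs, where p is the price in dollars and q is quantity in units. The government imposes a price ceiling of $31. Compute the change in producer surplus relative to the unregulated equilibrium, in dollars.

Rearranging demand gives qd = 57 - p; rearranging supply gives qs = 2p - 60. Without the control the market clears where 57 - p = 2p - 60, i.e. p* = 39 and q* = 18.
Since 31 < 39, the ceiling is binding.
At p = 31: qd = 57 - 31 = 26 and qs = 2·31 - 60 = 2.
Producer surplus without the control is ½ · (39 - 30) · 18 = 81.
With the ceiling, producers sell 2 units at 31, so PS = ½ · (31 - 30) · 2 = 1.
Change in producer surplus = 1 - 81 = -80.

-80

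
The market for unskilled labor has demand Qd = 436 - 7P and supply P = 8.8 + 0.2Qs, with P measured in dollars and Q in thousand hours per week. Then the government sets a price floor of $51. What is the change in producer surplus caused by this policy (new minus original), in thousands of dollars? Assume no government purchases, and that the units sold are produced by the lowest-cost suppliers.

276.1

Rearranging supply gives Qs = 5P - 44. Without the control the market clears where 436 - 7P = 5P - 44, i.e. P* = 40 and Q* = 156.
Because the floor (51) lies above the market-clearing price, it is binding.
At P = 51: Qd = 436 - 7·51 = 79 and Qs = 5·51 - 44 = 211.
Producer surplus without the control is ½ · (40 - 8.8) · 156 = 2433.6.
With the floor, 79 units are sold at 51. The supply price at Q = 79 is 24.6, so PS = ½ · [(51 - 8.8) + (51 - 24.6)] · 79 = 2709.7.
Change in producer surplus = 2709.7 - 2433.6 = 276.1.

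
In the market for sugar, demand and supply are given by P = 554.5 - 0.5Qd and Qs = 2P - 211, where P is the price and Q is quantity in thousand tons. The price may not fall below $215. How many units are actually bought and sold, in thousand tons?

449

Rearranging demand gives Qd = 1109 - 2P. Without the control the market clears where 1109 - 2P = 2P - 211, i.e. P* = 330 and Q* = 449.
The floor of 215 is below the equilibrium price 330, so it is not binding; the market clears at P* = 330, Q* = 449.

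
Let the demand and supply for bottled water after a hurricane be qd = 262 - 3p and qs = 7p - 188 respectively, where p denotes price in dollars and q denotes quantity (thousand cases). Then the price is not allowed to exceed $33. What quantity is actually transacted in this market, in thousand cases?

43

Setting quantity demanded equal to quantity supplied, 262 - 3p = 7p - 188, gives p* = 45 and q* = 127.
The ceiling of 33 is below the equilibrium price 45, so it binds.
At p = 33: qd = 262 - 3·33 = 163 and qs = 7·33 - 188 = 43.
The quantity actually transacted is the short side, supply: 43.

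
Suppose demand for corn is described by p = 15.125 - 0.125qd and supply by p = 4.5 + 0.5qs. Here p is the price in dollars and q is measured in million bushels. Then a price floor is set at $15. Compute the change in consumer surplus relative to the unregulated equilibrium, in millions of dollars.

Rearranging demand gives qd = 121 - 8p; rearranging supply gives qs = 2p - 9. Equilibrium: 121 - 8p = 2p - 9, so 130 = 10p and p* = 13, q* = 17.
The floor of 15 is above the equilibrium price 13, so it binds.
At p = 15: qd = 121 - 8·15 = 1 and qs = 2·15 - 9 = 21.
Consumer surplus without the control is ½ · (15.125 - 13) · 17 = 18.0625.
With the floor, consumers buy 1 units at 15, so CS = ½ · (15.125 - 15) · 1 = 0.0625.
Change in consumer surplus = 0.0625 - 18.0625 = -18.

-18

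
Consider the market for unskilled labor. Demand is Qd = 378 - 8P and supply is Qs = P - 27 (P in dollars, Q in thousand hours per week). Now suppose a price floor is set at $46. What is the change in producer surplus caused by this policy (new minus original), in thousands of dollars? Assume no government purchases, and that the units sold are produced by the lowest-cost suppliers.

-22

Without the control the market clears where 378 - 8P = P - 27, i.e. P* = 45 and Q* = 18.
Since 46 > 45, the floor is binding.
At P = 46: Qd = 378 - 8·46 = 10 and Qs = 46 - 27 = 19.
Producer surplus without the control is ½ · (45 - 27) · 18 = 162.
With the floor, 10 units are sold at 46. The supply price at Q = 10 is 37, so PS = ½ · [(46 - 27) + (46 - 37)] · 10 = 140.
Change in producer surplus = 140 - 162 = -22.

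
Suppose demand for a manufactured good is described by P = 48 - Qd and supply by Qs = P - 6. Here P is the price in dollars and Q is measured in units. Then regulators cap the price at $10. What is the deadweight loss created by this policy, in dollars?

289

Rearranging demand gives Qd = 48 - P. In a free market, 48 - P = P - 6 gives the equilibrium P* = 27, Q* = 21.
The ceiling of 10 is below the equilibrium price 27, so it binds.
At P = 10: Qd = 48 - 10 = 38 and Qs = 10 - 6 = 4.
Quantity traded falls to 4. At Q = 4 the demand price is 48 - 4 = 44 and the supply price is 6 + 4 = 10.
Deadweight loss = ½ · (44 - 10) · (21 - 4) = ½ · 34 · 17 = 289.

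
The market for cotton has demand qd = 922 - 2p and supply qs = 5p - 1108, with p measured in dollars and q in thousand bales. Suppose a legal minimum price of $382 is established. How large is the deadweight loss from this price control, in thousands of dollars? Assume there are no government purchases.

11849.6

Equilibrium: 922 - 2p = 5p - 1108, so 2030 = 7p and p* = 290, q* = 342.
The floor of 382 is above the equilibrium price 290, so it binds.
At p = 382: qd = 922 - 2·382 = 158 and qs = 5·382 - 1108 = 802.
Quantity traded falls to 158. At q = 158 the demand price is (922 - 158)/2 = 382 and the supply price is (1108 + 158)/5 = 253.2.
Deadweight loss = ½ · (382 - 253.2) · (342 - 158) = ½ · 128.8 · 184 = 11849.6.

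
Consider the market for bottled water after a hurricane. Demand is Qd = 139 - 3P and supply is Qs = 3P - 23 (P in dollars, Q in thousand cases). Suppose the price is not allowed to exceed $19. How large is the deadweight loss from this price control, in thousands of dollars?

192

Without the control the market clears where 139 - 3P = 3P - 23, i.e. P* = 27 and Q* = 58.
Since 19 < 27, the ceiling is binding.
At P = 19: Qd = 139 - 3·19 = 82 and Qs = 3·19 - 23 = 34.
Quantity traded falls to 34. At Q = 34 the demand price is (139 - 34)/3 = 35 and the supply price is (23 + 34)/3 = 19.
Deadweight loss = ½ · (35 - 19) · (58 - 34) = ½ · 16 · 24 = 192.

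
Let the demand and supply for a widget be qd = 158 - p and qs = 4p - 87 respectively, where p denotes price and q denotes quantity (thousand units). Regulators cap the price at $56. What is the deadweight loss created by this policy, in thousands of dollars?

0

In a free market, 158 - p = 4p - 87 gives the equilibrium p* = 49, q* = 109.
The ceiling of 56 is above the equilibrium price 49, so it is not binding; the market clears at p* = 49, q* = 109.
Since the control does not bind, no trades are prevented and deadweight loss is zero.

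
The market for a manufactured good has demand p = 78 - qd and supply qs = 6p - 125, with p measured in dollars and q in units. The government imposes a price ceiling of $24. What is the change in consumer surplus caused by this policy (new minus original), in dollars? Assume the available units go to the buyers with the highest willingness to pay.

-355

Rearranging demand gives qd = 78 - p. In a free market, 78 - p = 6p - 125 gives the equilibrium p* = 29, q* = 49.
Since 24 < 29, the ceiling is binding.
At p = 24: qd = 78 - 24 = 54 and qs = 6·24 - 125 = 19.
Consumer surplus without the control is ½ · (78 - 29) · 49 = 1200.5.
With the ceiling, 19 units are sold at 24 (assume they go to the highest-value buyers). The demand price at q = 19 is 59, so CS = ½ · [(78 - 24) + (59 - 24)] · 19 = 845.5.
Change in consumer surplus = 845.5 - 1200.5 = -355.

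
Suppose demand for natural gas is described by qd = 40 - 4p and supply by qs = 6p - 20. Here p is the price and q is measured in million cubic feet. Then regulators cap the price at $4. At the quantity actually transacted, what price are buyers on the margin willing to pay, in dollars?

9

Without the control the market clears where 40 - 4p = 6p - 20, i.e. p* = 6 and q* = 16.
Since 4 < 6, the ceiling is binding.
At p = 4: qd = 40 - 4·4 = 24 and qs = 6·4 - 20 = 4.
Only 4 units reach the market. On the demand curve, the marginal buyer's willingness to pay at q = 4 is (40 - 4)/4 = 9.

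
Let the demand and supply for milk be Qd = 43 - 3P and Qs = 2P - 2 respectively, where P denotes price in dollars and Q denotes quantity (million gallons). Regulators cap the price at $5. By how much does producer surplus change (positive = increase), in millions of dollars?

Without the control the market clears where 43 - 3P = 2P - 2, i.e. P* = 9 and Q* = 16.
Because the ceiling (5) lies below the market-clearing price, it is binding.
At P = 5: Qd = 43 - 3·5 = 28 and Qs = 2·5 - 2 = 8.
Producer surplus without the control is ½ · (9 - 1) · 16 = 64.
With the ceiling, producers sell 8 units at 5, so PS = ½ · (5 - 1) · 8 = 16.
Change in producer surplus = 16 - 64 = -48.

-48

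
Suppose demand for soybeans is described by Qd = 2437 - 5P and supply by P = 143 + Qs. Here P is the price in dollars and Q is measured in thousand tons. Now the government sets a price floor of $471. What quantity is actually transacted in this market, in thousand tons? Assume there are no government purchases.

Rearranging supply gives Qs = P - 143. Setting quantity demanded equal to quantity supplied, 2437 - 5P = P - 143, gives P* = 430 and Q* = 287.
Because the floor (471) lies above the market-clearing price, it is binding.
At P = 471: Qd = 2437 - 5·471 = 82 and Qs = 471 - 143 = 328.
The quantity actually transacted is the short side, demand: 82.

82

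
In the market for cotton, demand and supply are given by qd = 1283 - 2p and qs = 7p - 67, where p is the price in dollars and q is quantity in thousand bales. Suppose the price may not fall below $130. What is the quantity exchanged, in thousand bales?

Equilibrium: 1283 - 2p = 7p - 67, so 1350 = 9p and p* = 150, q* = 983.
Since 130 is below p* = 150, the floor does not bind and the free-market outcome prevails.

983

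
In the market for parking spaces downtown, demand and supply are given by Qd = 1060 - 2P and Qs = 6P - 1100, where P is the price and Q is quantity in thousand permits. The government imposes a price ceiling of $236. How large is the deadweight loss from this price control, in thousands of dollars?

13872

Equilibrium: 1060 - 2P = 6P - 1100, so 2160 = 8P and P* = 270, Q* = 520.
The ceiling of 236 is below the equilibrium price 270, so it binds.
At P = 236: Qd = 1060 - 2·236 = 588 and Qs = 6·236 - 1100 = 316.
Quantity traded falls to 316. At Q = 316 the demand price is (1060 - 316)/2 = 372 and the supply price is (1100 + 316)/6 = 236.
Deadweight loss = ½ · (372 - 236) · (520 - 316) = ½ · 136 · 204 = 13872.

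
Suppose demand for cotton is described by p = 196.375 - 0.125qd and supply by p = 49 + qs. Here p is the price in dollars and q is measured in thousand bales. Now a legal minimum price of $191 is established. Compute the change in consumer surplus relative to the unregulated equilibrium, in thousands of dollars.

Rearranging demand gives qd = 1571 - 8p; rearranging supply gives qs = p - 49. Setting quantity demanded equal to quantity supplied, 1571 - 8p = p - 49, gives p* = 180 and q* = 131.
Since 191 > 180, the floor is binding.
At p = 191: qd = 1571 - 8·191 = 43 and qs = 191 - 49 = 142.
Consumer surplus without the control is ½ · (196.375 - 180) · 131 = 1072.5625.
With the floor, consumers buy 43 units at 191, so CS = ½ · (196.375 - 191) · 43 = 115.5625.
Change in consumer surplus = 115.5625 - 1072.5625 = -957.

-957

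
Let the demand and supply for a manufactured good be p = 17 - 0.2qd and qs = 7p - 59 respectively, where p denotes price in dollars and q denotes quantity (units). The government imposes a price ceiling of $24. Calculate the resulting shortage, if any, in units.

0

Rearranging demand gives qd = 85 - 5p. In a free market, 85 - 5p = 7p - 59 gives the equilibrium p* = 12, q* = 25.
The ceiling of 24 is above the equilibrium price 12, so it is not binding; the market clears at p* = 12, q* = 25.
Since the control does not bind, there is no shortage.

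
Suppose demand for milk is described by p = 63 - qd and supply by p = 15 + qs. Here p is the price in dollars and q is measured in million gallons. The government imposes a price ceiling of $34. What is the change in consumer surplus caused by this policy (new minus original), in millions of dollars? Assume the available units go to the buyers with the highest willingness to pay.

Rearranging demand gives qd = 63 - p; rearranging supply gives qs = p - 15. Setting quantity demanded equal to quantity supplied, 63 - p = p - 15, gives p* = 39 and q* = 24.
Because the ceiling (34) lies below the market-clearing price, it is binding.
At p = 34: qd = 63 - 34 = 29 and qs = 34 - 15 = 19.
Consumer surplus without the control is ½ · (63 - 39) · 24 = 288.
With the ceiling, 19 units are sold at 34 (assume they go to the highest-value buyers). The demand price at q = 19 is 44, so CS = ½ · [(63 - 34) + (44 - 34)] · 19 = 370.5.
Change in consumer surplus = 370.5 - 288 = 82.5.

82.5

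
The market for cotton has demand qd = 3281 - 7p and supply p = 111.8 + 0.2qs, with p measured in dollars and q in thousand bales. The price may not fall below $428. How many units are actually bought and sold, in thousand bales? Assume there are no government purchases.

285

Rearranging supply gives qs = 5p - 559. In a free market, 3281 - 7p = 5p - 559 gives the equilibrium p* = 320, q* = 1041.
Since 428 > 320, the floor is binding.
At p = 428: qd = 3281 - 7·428 = 285 and qs = 5·428 - 559 = 1581.
The quantity actually transacted is the short side, demand: 285.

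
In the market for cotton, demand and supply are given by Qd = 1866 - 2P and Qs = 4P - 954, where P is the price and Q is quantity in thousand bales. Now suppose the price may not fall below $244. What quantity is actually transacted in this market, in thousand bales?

926

In a free market, 1866 - 2P = 4P - 954 gives the equilibrium P* = 470, Q* = 926.
The floor of 244 is below the equilibrium price 470, so it is not binding; the market clears at P* = 470, Q* = 926.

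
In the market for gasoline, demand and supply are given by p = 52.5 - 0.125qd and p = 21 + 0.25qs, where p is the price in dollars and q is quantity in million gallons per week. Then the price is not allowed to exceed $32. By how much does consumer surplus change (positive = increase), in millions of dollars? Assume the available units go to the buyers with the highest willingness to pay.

340

Rearranging demand gives qd = 420 - 8p; rearranging supply gives qs = 4p - 84. Equilibrium: 420 - 8p = 4p - 84, so 504 = 12p and p* = 42, q* = 84.
Because the ceiling (32) lies below the market-clearing price, it is binding.
At p = 32: qd = 420 - 8·32 = 164 and qs = 4·32 - 84 = 44.
Consumer surplus without the control is ½ · (52.5 - 42) · 84 = 441.
With the ceiling, 44 units are sold at 32 (assume they go to the highest-value buyers). The demand price at q = 44 is 47, so CS = ½ · [(52.5 - 32) + (47 - 32)] · 44 = 781.
Change in consumer surplus = 781 - 441 = 340.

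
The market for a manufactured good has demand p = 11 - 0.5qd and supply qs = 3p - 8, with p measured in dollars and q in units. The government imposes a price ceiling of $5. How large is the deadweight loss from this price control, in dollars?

3.75

Rearranging demand gives qd = 22 - 2p. Setting quantity demanded equal to quantity supplied, 22 - 2p = 3p - 8, gives p* = 6 and q* = 10.
Since 5 < 6, the ceiling is binding.
At p = 5: qd = 22 - 2·5 = 12 and qs = 3·5 - 8 = 7.
Quantity traded falls to 7. At q = 7 the demand price is (22 - 7)/2 = 7.5 and the supply price is (8 + 7)/3 = 5.
Deadweight loss = ½ · (7.5 - 5) · (10 - 7) = ½ · 2.5 · 3 = 3.75.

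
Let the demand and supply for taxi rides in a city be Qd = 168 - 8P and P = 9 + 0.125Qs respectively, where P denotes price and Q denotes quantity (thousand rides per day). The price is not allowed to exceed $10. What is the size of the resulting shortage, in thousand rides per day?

80

Rearranging supply gives Qs = 8P - 72. In a free market, 168 - 8P = 8P - 72 gives the equilibrium P* = 15, Q* = 48.
Because the ceiling (10) lies below the market-clearing price, it is binding.
At P = 10: Qd = 168 - 8·10 = 88 and Qs = 8·10 - 72 = 8.
Shortage = Qd - Qs = 88 - 8 = 80.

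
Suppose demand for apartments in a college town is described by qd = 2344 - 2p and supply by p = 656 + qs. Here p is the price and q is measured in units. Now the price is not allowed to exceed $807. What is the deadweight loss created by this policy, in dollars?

Rearranging supply gives qs = p - 656. Equilibrium: 2344 - 2p = p - 656, so 3000 = 3p and p* = 1000, q* = 344.
Since 807 < 1000, the ceiling is binding.
At p = 807: qd = 2344 - 2·807 = 730 and qs = 807 - 656 = 151.
Quantity traded falls to 151. At q = 151 the demand price is (2344 - 151)/2 = 1096.5 and the supply price is 656 + 151 = 807.
Deadweight loss = ½ · (1096.5 - 807) · (344 - 151) = ½ · 289.5 · 193 = 27936.75.

27936.75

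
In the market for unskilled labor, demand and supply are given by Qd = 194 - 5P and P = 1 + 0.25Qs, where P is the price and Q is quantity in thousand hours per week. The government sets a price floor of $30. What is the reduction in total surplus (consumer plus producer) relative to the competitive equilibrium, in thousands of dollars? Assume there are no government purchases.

Rearranging supply gives Qs = 4P - 4. Setting quantity demanded equal to quantity supplied, 194 - 5P = 4P - 4, gives P* = 22 and Q* = 84.
Since 30 > 22, the floor is binding.
At P = 30: Qd = 194 - 5·30 = 44 and Qs = 4·30 - 4 = 116.
Quantity traded falls to 44. At Q = 44 the demand price is (194 - 44)/5 = 30 and the supply price is (4 + 44)/4 = 12.
Deadweight loss = ½ · (30 - 12) · (84 - 44) = ½ · 18 · 40 = 360.

360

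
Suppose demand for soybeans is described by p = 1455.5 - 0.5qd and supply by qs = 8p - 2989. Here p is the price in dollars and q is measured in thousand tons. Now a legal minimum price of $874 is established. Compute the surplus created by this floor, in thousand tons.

2840

Rearranging demand gives qd = 2911 - 2p. Setting quantity demanded equal to quantity supplied, 2911 - 2p = 8p - 2989, gives p* = 590 and q* = 1731.
The floor of 874 is above the equilibrium price 590, so it binds.
At p = 874: qd = 2911 - 2·874 = 1163 and qs = 8·874 - 2989 = 4003.
Surplus = qs - qd = 4003 - 1163 = 2840.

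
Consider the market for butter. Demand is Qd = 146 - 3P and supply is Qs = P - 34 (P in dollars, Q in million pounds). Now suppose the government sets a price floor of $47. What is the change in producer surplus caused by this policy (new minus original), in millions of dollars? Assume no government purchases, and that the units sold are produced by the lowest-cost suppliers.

Setting quantity demanded equal to quantity supplied, 146 - 3P = P - 34, gives P* = 45 and Q* = 11.
Since 47 > 45, the floor is binding.
At P = 47: Qd = 146 - 3·47 = 5 and Qs = 47 - 34 = 13.
Producer surplus without the control is ½ · (45 - 34) · 11 = 60.5.
With the floor, 5 units are sold at 47. The supply price at Q = 5 is 39, so PS = ½ · [(47 - 34) + (47 - 39)] · 5 = 52.5.
Change in producer surplus = 52.5 - 60.5 = -8.

-8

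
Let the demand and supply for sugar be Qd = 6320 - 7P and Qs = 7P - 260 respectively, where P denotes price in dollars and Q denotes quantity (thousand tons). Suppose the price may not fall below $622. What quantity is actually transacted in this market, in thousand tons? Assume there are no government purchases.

1966

Setting quantity demanded equal to quantity supplied, 6320 - 7P = 7P - 260, gives P* = 470 and Q* = 3030.
Because the floor (622) lies above the market-clearing price, it is binding.
At P = 622: Qd = 6320 - 7·622 = 1966 and Qs = 7·622 - 260 = 4094.
The quantity actually transacted is the short side, demand: 1966.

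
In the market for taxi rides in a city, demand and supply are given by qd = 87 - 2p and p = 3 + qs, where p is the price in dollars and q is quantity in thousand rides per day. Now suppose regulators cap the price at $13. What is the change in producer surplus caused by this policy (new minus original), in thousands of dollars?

-314.5

Rearranging supply gives qs = p - 3. Equilibrium: 87 - 2p = p - 3, so 90 = 3p and p* = 30, q* = 27.
The ceiling of 13 is below the equilibrium price 30, so it binds.
At p = 13: qd = 87 - 2·13 = 61 and qs = 13 - 3 = 10.
Producer surplus without the control is ½ · (30 - 3) · 27 = 364.5.
With the ceiling, producers sell 10 units at 13, so PS = ½ · (13 - 3) · 10 = 50.
Change in producer surplus = 50 - 364.5 = -314.5.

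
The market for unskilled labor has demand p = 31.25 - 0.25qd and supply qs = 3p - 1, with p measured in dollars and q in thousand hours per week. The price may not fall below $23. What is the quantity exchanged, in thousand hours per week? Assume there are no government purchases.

Rearranging demand gives qd = 125 - 4p. In a free market, 125 - 4p = 3p - 1 gives the equilibrium p* = 18, q* = 53.
Because the floor (23) lies above the market-clearing price, it is binding.
At p = 23: qd = 125 - 4·23 = 33 and qs = 3·23 - 1 = 68.
The quantity actually transacted is the short side, demand: 33.

33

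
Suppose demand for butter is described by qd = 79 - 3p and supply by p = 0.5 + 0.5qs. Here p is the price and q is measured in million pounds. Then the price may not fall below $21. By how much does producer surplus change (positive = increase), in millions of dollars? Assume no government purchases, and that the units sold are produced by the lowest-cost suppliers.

23.75

Rearranging supply gives qs = 2p - 1. In a free market, 79 - 3p = 2p - 1 gives the equilibrium p* = 16, q* = 31.
Since 21 > 16, the floor is binding.
At p = 21: qd = 79 - 3·21 = 16 and qs = 2·21 - 1 = 41.
Producer surplus without the control is ½ · (16 - 0.5) · 31 = 240.25.
With the floor, 16 units are sold at 21. The supply price at q = 16 is 8.5, so PS = ½ · [(21 - 0.5) + (21 - 8.5)] · 16 = 264.
Change in producer surplus = 264 - 240.25 = 23.75.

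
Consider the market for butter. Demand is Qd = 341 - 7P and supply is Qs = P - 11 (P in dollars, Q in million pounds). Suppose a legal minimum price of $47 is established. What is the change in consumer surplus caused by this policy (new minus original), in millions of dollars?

-67.5

Without the control the market clears where 341 - 7P = P - 11, i.e. P* = 44 and Q* = 33.
The floor of 47 is above the equilibrium price 44, so it binds.
At P = 47: Qd = 341 - 7·47 = 12 and Qs = 47 - 11 = 36.
Consumer surplus without the control is ½ · (341/7 - 44) · 33 = 1089/14.
With the floor, consumers buy 12 units at 47, so CS = ½ · (341/7 - 47) · 12 = 72/7.
Change in consumer surplus = 72/7 - 1089/14 = -67.5.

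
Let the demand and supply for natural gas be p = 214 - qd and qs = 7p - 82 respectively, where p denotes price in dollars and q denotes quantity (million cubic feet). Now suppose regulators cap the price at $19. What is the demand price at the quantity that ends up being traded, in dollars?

163

Rearranging demand gives qd = 214 - p. Setting quantity demanded equal to quantity supplied, 214 - p = 7p - 82, gives p* = 37 and q* = 177.
Because the ceiling (19) lies below the market-clearing price, it is binding.
At p = 19: qd = 214 - 19 = 195 and qs = 7·19 - 82 = 51.
Only 51 units reach the market. On the demand curve, the marginal buyer's willingness to pay at q = 51 is (214 - 51) = 163.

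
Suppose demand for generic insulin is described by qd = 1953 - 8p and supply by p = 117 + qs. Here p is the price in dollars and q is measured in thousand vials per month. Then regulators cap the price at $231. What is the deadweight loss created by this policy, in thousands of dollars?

0

Rearranging supply gives qs = p - 117. Without the control the market clears where 1953 - 8p = p - 117, i.e. p* = 230 and q* = 113.
The ceiling of 231 is above the equilibrium price 230, so it is not binding; the market clears at p* = 230, q* = 113.
Since the control does not bind, no trades are prevented and deadweight loss is zero.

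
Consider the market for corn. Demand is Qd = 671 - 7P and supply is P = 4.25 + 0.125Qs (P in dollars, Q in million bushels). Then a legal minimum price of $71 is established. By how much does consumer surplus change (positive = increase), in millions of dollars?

-6192

Rearranging supply gives Qs = 8P - 34. Equilibrium: 671 - 7P = 8P - 34, so 705 = 15P and P* = 47, Q* = 342.
Because the floor (71) lies above the market-clearing price, it is binding.
At P = 71: Qd = 671 - 7·71 = 174 and Qs = 8·71 - 34 = 534.
Consumer surplus without the control is ½ · (671/7 - 47) · 342 = 58482/7.
With the floor, consumers buy 174 units at 71, so CS = ½ · (671/7 - 71) · 174 = 15138/7.
Change in consumer surplus = 15138/7 - 58482/7 = -6192.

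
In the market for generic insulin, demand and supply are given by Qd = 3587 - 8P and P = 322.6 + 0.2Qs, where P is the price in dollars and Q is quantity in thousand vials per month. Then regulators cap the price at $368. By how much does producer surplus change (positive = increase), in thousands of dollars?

Rearranging supply gives Qs = 5P - 1613. Without the control the market clears where 3587 - 8P = 5P - 1613, i.e. P* = 400 and Q* = 387.
The ceiling of 368 is below the equilibrium price 400, so it binds.
At P = 368: Qd = 3587 - 8·368 = 643 and Qs = 5·368 - 1613 = 227.
Producer surplus without the control is ½ · (400 - 322.6) · 387 = 14976.9.
With the ceiling, producers sell 227 units at 368, so PS = ½ · (368 - 322.6) · 227 = 5152.9.
Change in producer surplus = 5152.9 - 14976.9 = -9824.

-9824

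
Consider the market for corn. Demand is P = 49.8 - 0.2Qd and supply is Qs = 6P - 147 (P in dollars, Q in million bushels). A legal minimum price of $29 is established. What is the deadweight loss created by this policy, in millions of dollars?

Rearranging demand gives Qd = 249 - 5P. Setting quantity demanded equal to quantity supplied, 249 - 5P = 6P - 147, gives P* = 36 and Q* = 69.
Since 29 is below P* = 36, the floor does not bind and the free-market outcome prevails.
Since the control does not bind, no trades are prevented and deadweight loss is zero.

0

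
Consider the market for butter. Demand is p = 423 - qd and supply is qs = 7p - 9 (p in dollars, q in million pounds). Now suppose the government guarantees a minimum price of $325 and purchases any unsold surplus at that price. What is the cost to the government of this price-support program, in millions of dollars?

Rearranging demand gives qd = 423 - p. Setting quantity demanded equal to quantity supplied, 423 - p = 7p - 9, gives p* = 54 and q* = 369.
The floor of 325 is above the equilibrium price 54, so it binds.
At p = 325: qd = 423 - 325 = 98 and qs = 7·325 - 9 = 2266.
Surplus = qs - qd = 2168.
Government expenditure = surplus × support price = 2168 × 325 = 704600.

704600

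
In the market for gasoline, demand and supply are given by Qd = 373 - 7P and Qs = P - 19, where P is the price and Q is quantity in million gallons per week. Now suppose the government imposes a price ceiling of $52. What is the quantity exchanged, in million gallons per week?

30

Equilibrium: 373 - 7P = P - 19, so 392 = 8P and P* = 49, Q* = 30.
Since 52 is above P* = 49, the ceiling does not bind and the free-market outcome prevails.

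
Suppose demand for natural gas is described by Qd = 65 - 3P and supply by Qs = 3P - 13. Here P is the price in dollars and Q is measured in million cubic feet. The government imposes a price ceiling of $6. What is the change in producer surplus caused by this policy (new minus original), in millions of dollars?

In a free market, 65 - 3P = 3P - 13 gives the equilibrium P* = 13, Q* = 26.
The ceiling of 6 is below the equilibrium price 13, so it binds.
At P = 6: Qd = 65 - 3·6 = 47 and Qs = 3·6 - 13 = 5.
Producer surplus without the control is ½ · (13 - 13/3) · 26 = 338/3.
With the ceiling, producers sell 5 units at 6, so PS = ½ · (6 - 13/3) · 5 = 25/6.
Change in producer surplus = 25/6 - 338/3 = -108.5.

-108.5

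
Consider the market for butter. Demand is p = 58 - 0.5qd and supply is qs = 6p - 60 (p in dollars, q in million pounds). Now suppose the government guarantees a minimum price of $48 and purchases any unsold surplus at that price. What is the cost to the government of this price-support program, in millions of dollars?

9984

Rearranging demand gives qd = 116 - 2p. In a free market, 116 - 2p = 6p - 60 gives the equilibrium p* = 22, q* = 72.
Because the floor (48) lies above the market-clearing price, it is binding.
At p = 48: qd = 116 - 2·48 = 20 and qs = 6·48 - 60 = 228.
Surplus = qs - qd = 208.
Government expenditure = surplus × support price = 208 × 48 = 9984.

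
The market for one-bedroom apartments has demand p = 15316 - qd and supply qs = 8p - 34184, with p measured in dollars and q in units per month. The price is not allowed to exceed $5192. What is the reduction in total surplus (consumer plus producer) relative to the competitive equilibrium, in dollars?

3415104

Rearranging demand gives qd = 15316 - p. Setting quantity demanded equal to quantity supplied, 15316 - p = 8p - 34184, gives p* = 5500 and q* = 9816.
Since 5192 < 5500, the ceiling is binding.
At p = 5192: qd = 15316 - 5192 = 10124 and qs = 8·5192 - 34184 = 7352.
Quantity traded falls to 7352. At q = 7352 the demand price is 15316 - 7352 = 7964 and the supply price is (34184 + 7352)/8 = 5192.
Deadweight loss = ½ · (7964 - 5192) · (9816 - 7352) = ½ · 2772 · 2464 = 3415104.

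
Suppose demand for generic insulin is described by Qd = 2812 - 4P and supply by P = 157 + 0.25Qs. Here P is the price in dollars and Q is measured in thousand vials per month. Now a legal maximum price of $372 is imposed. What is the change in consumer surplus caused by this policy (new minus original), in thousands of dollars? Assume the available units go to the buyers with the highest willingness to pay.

Rearranging supply gives Qs = 4P - 628. In a free market, 2812 - 4P = 4P - 628 gives the equilibrium P* = 430, Q* = 1092.
The ceiling of 372 is below the equilibrium price 430, so it binds.
At P = 372: Qd = 2812 - 4·372 = 1324 and Qs = 4·372 - 628 = 860.
Consumer surplus without the control is ½ · (703 - 430) · 1092 = 149058.
With the ceiling, 860 units are sold at 372 (assume they go to the highest-value buyers). The demand price at Q = 860 is 488, so CS = ½ · [(703 - 372) + (488 - 372)] · 860 = 192210.
Change in consumer surplus = 192210 - 149058 = 43152.

43152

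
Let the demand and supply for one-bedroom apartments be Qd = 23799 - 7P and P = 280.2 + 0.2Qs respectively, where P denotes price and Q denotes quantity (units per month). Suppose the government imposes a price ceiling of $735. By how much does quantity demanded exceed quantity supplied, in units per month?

Rearranging supply gives Qs = 5P - 1401. Without the control the market clears where 23799 - 7P = 5P - 1401, i.e. P* = 2100 and Q* = 9099.
Because the ceiling (735) lies below the market-clearing price, it is binding.
At P = 735: Qd = 23799 - 7·735 = 18654 and Qs = 5·735 - 1401 = 2274.
Shortage = Qd - Qs = 18654 - 2274 = 16380.

16380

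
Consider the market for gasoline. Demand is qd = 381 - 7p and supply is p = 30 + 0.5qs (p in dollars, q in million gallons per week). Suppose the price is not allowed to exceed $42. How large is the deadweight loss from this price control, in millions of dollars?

Rearranging supply gives qs = 2p - 60. Equilibrium: 381 - 7p = 2p - 60, so 441 = 9p and p* = 49, q* = 38.
Since 42 < 49, the ceiling is binding.
At p = 42: qd = 381 - 7·42 = 87 and qs = 2·42 - 60 = 24.
Quantity traded falls to 24. At q = 24 the demand price is (381 - 24)/7 = 51 and the supply price is (60 + 24)/2 = 42.
Deadweight loss = ½ · (51 - 42) · (38 - 24) = ½ · 9 · 14 = 63.

63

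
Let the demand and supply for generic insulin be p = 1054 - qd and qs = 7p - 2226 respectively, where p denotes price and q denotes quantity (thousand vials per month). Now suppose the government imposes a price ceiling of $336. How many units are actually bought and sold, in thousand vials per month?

126

Rearranging demand gives qd = 1054 - p. Without the control the market clears where 1054 - p = 7p - 2226, i.e. p* = 410 and q* = 644.
Because the ceiling (336) lies below the market-clearing price, it is binding.
At p = 336: qd = 1054 - 336 = 718 and qs = 7·336 - 2226 = 126.
The quantity actually transacted is the short side, supply: 126.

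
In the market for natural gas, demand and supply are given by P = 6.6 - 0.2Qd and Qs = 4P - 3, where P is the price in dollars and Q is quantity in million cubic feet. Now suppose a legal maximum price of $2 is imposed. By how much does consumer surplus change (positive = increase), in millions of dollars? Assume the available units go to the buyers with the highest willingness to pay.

3.6

Rearranging demand gives Qd = 33 - 5P. Without the control the market clears where 33 - 5P = 4P - 3, i.e. P* = 4 and Q* = 13.
The ceiling of 2 is below the equilibrium price 4, so it binds.
At P = 2: Qd = 33 - 5·2 = 23 and Qs = 4·2 - 3 = 5.
Consumer surplus without the control is ½ · (6.6 - 4) · 13 = 16.9.
With the ceiling, 5 units are sold at 2 (assume they go to the highest-value buyers). The demand price at Q = 5 is 5.6, so CS = ½ · [(6.6 - 2) + (5.6 - 2)] · 5 = 20.5.
Change in consumer surplus = 20.5 - 16.9 = 3.6.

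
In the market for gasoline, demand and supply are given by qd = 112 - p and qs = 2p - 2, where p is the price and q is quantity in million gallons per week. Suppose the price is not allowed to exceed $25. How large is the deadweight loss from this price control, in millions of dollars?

507

Setting quantity demanded equal to quantity supplied, 112 - p = 2p - 2, gives p* = 38 and q* = 74.
Since 25 < 38, the ceiling is binding.
At p = 25: qd = 112 - 25 = 87 and qs = 2·25 - 2 = 48.
Quantity traded falls to 48. At q = 48 the demand price is 112 - 48 = 64 and the supply price is (2 + 48)/2 = 25.
Deadweight loss = ½ · (64 - 25) · (74 - 48) = ½ · 39 · 26 = 507.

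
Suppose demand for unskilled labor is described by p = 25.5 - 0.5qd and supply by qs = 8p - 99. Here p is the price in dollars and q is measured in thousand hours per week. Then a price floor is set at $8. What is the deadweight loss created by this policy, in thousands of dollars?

0

Rearranging demand gives qd = 51 - 2p. Without the control the market clears where 51 - 2p = 8p - 99, i.e. p* = 15 and q* = 21.
The floor of 8 is below the equilibrium price 15, so it is not binding; the market clears at p* = 15, q* = 21.
Since the control does not bind, no trades are prevented and deadweight loss is zero.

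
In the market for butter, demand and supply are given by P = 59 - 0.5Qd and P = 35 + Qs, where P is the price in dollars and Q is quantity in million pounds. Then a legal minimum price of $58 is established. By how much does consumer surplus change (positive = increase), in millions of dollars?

Rearranging demand gives Qd = 118 - 2P; rearranging supply gives Qs = P - 35. Without the control the market clears where 118 - 2P = P - 35, i.e. P* = 51 and Q* = 16.
Since 58 > 51, the floor is binding.
At P = 58: Qd = 118 - 2·58 = 2 and Qs = 58 - 35 = 23.
Consumer surplus without the control is ½ · (59 - 51) · 16 = 64.
With the floor, consumers buy 2 units at 58, so CS = ½ · (59 - 58) · 2 = 1.
Change in consumer surplus = 1 - 64 = -63.

-63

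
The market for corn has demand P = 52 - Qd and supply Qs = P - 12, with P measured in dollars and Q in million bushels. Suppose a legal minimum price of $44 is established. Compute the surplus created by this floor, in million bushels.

Rearranging demand gives Qd = 52 - P. Without the control the market clears where 52 - P = P - 12, i.e. P* = 32 and Q* = 20.
Because the floor (44) lies above the market-clearing price, it is binding.
At P = 44: Qd = 52 - 44 = 8 and Qs = 44 - 12 = 32.
Surplus = Qs - Qd = 32 - 8 = 24.

24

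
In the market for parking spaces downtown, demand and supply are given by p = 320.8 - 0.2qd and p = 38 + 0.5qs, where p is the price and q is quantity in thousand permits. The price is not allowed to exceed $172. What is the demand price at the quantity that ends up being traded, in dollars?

Rearranging demand gives qd = 1604 - 5p; rearranging supply gives qs = 2p - 76. Without the control the market clears where 1604 - 5p = 2p - 76, i.e. p* = 240 and q* = 404.
The ceiling of 172 is below the equilibrium price 240, so it binds.
At p = 172: qd = 1604 - 5·172 = 744 and qs = 2·172 - 76 = 268.
Only 268 units reach the market. On the demand curve, the marginal buyer's willingness to pay at q = 268 is (1604 - 268)/5 = 267.2.

267.2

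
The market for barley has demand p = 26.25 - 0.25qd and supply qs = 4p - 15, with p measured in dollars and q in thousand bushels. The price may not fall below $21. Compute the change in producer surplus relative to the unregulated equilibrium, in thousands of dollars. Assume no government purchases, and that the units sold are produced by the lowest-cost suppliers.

54

Rearranging demand gives qd = 105 - 4p. Setting quantity demanded equal to quantity supplied, 105 - 4p = 4p - 15, gives p* = 15 and q* = 45.
The floor of 21 is above the equilibrium price 15, so it binds.
At p = 21: qd = 105 - 4·21 = 21 and qs = 4·21 - 15 = 69.
Producer surplus without the control is ½ · (15 - 3.75) · 45 = 253.125.
With the floor, 21 units are sold at 21. The supply price at q = 21 is 9, so PS = ½ · [(21 - 3.75) + (21 - 9)] · 21 = 307.125.
Change in producer surplus = 307.125 - 253.125 = 54.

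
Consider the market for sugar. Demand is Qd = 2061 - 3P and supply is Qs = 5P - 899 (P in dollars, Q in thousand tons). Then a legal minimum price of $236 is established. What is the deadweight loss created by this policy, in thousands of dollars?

0

Setting quantity demanded equal to quantity supplied, 2061 - 3P = 5P - 899, gives P* = 370 and Q* = 951.
Since 236 is below P* = 370, the floor does not bind and the free-market outcome prevails.
Since the control does not bind, no trades are prevented and deadweight loss is zero.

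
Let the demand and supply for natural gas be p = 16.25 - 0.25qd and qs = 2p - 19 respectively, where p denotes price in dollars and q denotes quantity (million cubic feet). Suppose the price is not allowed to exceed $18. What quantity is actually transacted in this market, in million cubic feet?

9

Rearranging demand gives qd = 65 - 4p. Equilibrium: 65 - 4p = 2p - 19, so 84 = 6p and p* = 14, q* = 9.
The ceiling of 18 is above the equilibrium price 14, so it is not binding; the market clears at p* = 14, q* = 9.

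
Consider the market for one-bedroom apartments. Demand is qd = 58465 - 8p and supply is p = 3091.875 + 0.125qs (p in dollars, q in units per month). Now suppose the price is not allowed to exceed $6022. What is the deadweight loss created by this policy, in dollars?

Rearranging supply gives qs = 8p - 24735. In a free market, 58465 - 8p = 8p - 24735 gives the equilibrium p* = 5200, q* = 16865.
The ceiling of 6022 is above the equilibrium price 5200, so it is not binding; the market clears at p* = 5200, q* = 16865.
Since the control does not bind, no trades are prevented and deadweight loss is zero.

0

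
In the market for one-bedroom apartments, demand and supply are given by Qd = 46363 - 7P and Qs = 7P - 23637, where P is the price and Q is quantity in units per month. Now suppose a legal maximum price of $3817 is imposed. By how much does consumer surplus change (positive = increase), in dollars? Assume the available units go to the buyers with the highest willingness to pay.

Setting quantity demanded equal to quantity supplied, 46363 - 7P = 7P - 23637, gives P* = 5000 and Q* = 11363.
Because the ceiling (3817) lies below the market-clearing price, it is binding.
At P = 3817: Qd = 46363 - 7·3817 = 19644 and Qs = 7·3817 - 23637 = 3082.
Consumer surplus without the control is ½ · (46363/7 - 5000) · 11363 = 129117769/14.
With the ceiling, 3082 units are sold at 3817 (assume they go to the highest-value buyers). The demand price at Q = 3082 is 6183, so CS = ½ · [(46363/7 - 3817) + (6183 - 3817)] · 3082 = 55793446/7.
Change in consumer surplus = 55793446/7 - 129117769/14 = -1252205.5.

-1252205.5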